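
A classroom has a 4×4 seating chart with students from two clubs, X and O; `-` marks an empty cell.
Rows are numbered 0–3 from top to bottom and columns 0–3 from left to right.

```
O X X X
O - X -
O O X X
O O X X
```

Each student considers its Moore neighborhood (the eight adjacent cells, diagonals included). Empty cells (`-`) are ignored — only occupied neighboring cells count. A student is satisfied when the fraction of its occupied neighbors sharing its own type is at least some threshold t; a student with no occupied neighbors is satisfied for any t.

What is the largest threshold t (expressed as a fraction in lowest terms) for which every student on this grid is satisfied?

1/2

(0,0)O 1/2
(0,1)X 2/4
(0,2)X 3/3
(0,3)X 2/2
(1,0)O 3/4
(1,2)X 5/6
(2,0)O 4/4
(2,1)O 4/7
(2,2)X 4/6
(2,3)X 4/4
(3,0)O 3/3
(3,1)O 3/5
(3,2)X 3/5
(3,3)X 3/3
The smallest same-type fraction is 1/2 at (0,0), which reduces to 1/2. Any threshold above that leaves this student unsatisfied.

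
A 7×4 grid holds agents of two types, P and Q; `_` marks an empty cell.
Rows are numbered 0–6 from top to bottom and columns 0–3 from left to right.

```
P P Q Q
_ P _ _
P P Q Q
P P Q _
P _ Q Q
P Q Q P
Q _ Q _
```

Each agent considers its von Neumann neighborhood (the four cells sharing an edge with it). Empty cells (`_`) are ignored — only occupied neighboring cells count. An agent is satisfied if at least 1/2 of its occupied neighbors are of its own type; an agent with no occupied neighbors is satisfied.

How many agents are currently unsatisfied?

(0,0)P 1/1 satisfied
(0,1)P 2/3 satisfied
(0,2)Q 1/2 satisfied
(0,3)Q 1/1 satisfied
(1,1)P 2/2 satisfied
(2,0)P 2/2 satisfied
(2,1)P 3/4 satisfied
(2,2)Q 2/3 satisfied
(2,3)Q 1/1 satisfied
(3,0)P 3/3 satisfied
(3,1)P 2/3 satisfied
(3,2)Q 2/3 satisfied
(4,0)P 2/2 satisfied
(4,2)Q 3/3 satisfied
(4,3)Q 1/2 satisfied
(5,0)P 1/3 not
(5,1)Q 1/2 satisfied
(5,2)Q 3/4 satisfied
(5,3)P 0/2 not
(6,0)Q 0/1 not
(6,2)Q 1/1 satisfied
Unsatisfied: (5,0), (5,3), (6,0) — 3 in total.

3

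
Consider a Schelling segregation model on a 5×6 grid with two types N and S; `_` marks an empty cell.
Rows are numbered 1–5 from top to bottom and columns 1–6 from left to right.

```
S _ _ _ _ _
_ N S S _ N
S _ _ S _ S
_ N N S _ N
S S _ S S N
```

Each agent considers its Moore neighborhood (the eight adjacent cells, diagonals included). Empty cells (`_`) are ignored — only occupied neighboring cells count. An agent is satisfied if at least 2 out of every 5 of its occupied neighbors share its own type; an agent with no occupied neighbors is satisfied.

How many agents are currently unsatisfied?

9

Row 1: (1,1)S 0/1 unhappy
Row 2: (2,2)N 0/3 unhappy · (2,3)S 2/3 ok · (2,4)S 2/2 ok · (2,6)N 0/1 unhappy
Row 3: (3,1)S 0/2 unhappy · (3,4)S 3/4 ok · (3,6)S 0/2 unhappy
Row 4: (4,2)N 1/4 unhappy · (4,3)N 1/5 unhappy · (4,4)S 3/4 ok · (4,6)N 1/3 unhappy
Row 5: (5,1)S 1/2 ok · (5,2)S 1/3 unhappy · (5,4)S 2/3 ok · (5,5)S 2/4 ok · (5,6)N 1/2 ok
Unsatisfied: (1,1), (2,2), (2,6), (3,1), (3,6), (4,2), (4,3), (4,6), (5,2) — 9 in total.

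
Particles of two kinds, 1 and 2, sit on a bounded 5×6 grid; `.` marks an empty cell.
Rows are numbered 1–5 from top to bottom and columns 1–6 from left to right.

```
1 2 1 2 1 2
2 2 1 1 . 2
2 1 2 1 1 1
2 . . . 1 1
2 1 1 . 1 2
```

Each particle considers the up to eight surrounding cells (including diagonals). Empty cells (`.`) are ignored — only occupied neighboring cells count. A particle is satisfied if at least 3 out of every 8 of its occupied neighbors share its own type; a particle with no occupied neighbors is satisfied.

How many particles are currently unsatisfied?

8

Row 1: (1,1)1 0/3 unhappy · (1,2)2 2/5 ok · (1,3)1 2/5 ok · (1,4)2 0/4 unhappy · (1,5)1 1/4 unhappy · (1,6)2 1/2 ok
Row 2: (2,1)2 3/5 ok · (2,2)2 4/8 ok · (2,3)1 4/8 ok · (2,4)1 5/7 ok · (2,6)2 1/4 unhappy
Row 3: (3,1)2 3/4 ok · (3,2)1 1/6 unhappy · (3,3)2 1/5 unhappy · (3,4)1 4/5 ok · (3,5)1 5/6 ok · (3,6)1 3/4 ok
Row 4: (4,1)2 2/4 ok · (4,5)1 5/6 ok · (4,6)1 4/5 ok
Row 5: (5,1)2 1/2 ok · (5,2)1 1/3 unhappy · (5,3)1 1/1 ok · (5,5)1 2/3 ok · (5,6)2 0/3 unhappy
Unsatisfied: (1,1), (1,4), (1,5), (2,6), (3,2), (3,3), (5,2), (5,6) — 8 in total.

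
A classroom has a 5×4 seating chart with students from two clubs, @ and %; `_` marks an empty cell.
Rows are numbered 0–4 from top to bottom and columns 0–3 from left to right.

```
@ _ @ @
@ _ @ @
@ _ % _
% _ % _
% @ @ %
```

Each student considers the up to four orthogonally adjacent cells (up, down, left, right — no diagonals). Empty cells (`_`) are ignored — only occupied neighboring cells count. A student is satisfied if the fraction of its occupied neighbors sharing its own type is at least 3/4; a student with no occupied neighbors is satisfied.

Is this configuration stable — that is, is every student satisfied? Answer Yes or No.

(0,0)@ 1/1 satisfied
(0,2)@ 2/2 satisfied
(0,3)@ 2/2 satisfied
(1,0)@ 2/2 satisfied
(1,2)@ 2/3 not
(1,3)@ 2/2 satisfied
(2,0)@ 1/2 not
(2,2)% 1/2 not
(3,0)% 1/2 not
(3,2)% 1/2 not
(4,0)% 1/2 not
(4,1)@ 1/2 not
(4,2)@ 1/3 not
(4,3)% 0/1 not
For instance (1,2) has only 2/3 same-type neighbors, below 3/4.

No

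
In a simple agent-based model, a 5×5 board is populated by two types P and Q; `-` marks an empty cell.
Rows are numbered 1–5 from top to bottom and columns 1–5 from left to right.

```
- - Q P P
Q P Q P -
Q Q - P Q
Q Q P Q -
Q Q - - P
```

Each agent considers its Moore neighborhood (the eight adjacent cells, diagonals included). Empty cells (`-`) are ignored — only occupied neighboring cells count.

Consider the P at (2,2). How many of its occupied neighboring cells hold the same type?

Occupied neighbors of (2,2): (1,3)=Q, (2,1)=Q, (2,3)=Q, (3,1)=Q, (3,2)=Q.
Same type (P): 0 of 5.

0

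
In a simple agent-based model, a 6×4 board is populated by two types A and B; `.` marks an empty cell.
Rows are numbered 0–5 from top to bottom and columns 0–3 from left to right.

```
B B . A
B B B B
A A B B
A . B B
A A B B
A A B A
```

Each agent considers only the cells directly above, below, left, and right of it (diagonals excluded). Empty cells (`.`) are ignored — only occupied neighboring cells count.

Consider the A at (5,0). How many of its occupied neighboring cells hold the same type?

2

Occupied neighbors of (5,0): (4,0)=A, (5,1)=A.
Same type (A): 2 of 2.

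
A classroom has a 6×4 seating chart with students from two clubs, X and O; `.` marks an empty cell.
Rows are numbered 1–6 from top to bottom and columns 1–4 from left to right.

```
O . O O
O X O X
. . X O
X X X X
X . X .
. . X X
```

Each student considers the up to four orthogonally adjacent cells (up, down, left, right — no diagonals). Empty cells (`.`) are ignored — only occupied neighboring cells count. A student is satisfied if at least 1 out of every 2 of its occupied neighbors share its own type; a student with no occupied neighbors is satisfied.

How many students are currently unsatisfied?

5

(1,1)O 1/1 ok
(1,3)O 2/2 ok
(1,4)O 1/2 ok
(2,1)O 1/2 ok
(2,2)X 0/2 unhappy
(2,3)O 1/4 unhappy
(2,4)X 0/3 unhappy
(3,3)X 1/3 unhappy
(3,4)O 0/3 unhappy
(4,1)X 2/2 ok
(4,2)X 2/2 ok
(4,3)X 4/4 ok
(4,4)X 1/2 ok
(5,1)X 1/1 ok
(5,3)X 2/2 ok
(6,3)X 2/2 ok
(6,4)X 1/1 ok
Unsatisfied: (2,2), (2,3), (2,4), (3,3), (3,4) — 5 in total.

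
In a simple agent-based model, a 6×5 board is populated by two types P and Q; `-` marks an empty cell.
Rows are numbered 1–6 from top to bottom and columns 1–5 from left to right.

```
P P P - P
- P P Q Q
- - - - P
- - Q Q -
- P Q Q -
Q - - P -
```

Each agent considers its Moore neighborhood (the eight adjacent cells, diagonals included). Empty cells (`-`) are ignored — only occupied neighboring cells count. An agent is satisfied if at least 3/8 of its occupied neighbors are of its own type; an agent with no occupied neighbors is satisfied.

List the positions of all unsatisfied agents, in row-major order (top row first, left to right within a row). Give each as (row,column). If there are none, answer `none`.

(1,5), (2,4), (2,5), (3,5), (5,2), (6,1), (6,4)

Row 1: (1,1)P 2/2 satisfied · (1,2)P 4/4 satisfied · (1,3)P 3/4 satisfied · (1,5)P 0/2 not
Row 2: (2,2)P 4/4 satisfied · (2,3)P 3/4 satisfied · (2,4)Q 1/5 not · (2,5)Q 1/3 not
Row 3: (3,5)P 0/3 not
Row 4: (4,3)Q 3/4 satisfied · (4,4)Q 3/4 satisfied
Row 5: (5,2)P 0/3 not · (5,3)Q 3/5 satisfied · (5,4)Q 3/4 satisfied
Row 6: (6,1)Q 0/1 not · (6,4)P 0/2 not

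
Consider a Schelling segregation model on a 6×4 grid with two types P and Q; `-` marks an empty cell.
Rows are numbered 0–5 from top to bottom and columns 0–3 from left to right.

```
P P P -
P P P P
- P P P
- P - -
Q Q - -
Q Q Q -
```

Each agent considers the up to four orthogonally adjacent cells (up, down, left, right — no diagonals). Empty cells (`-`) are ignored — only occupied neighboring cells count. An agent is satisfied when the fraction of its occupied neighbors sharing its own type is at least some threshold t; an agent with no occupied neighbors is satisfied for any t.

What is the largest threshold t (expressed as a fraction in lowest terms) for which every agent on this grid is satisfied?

(0,0)P 2/2
(0,1)P 3/3
(0,2)P 2/2
(1,0)P 2/2
(1,1)P 4/4
(1,2)P 4/4
(1,3)P 2/2
(2,1)P 3/3
(2,2)P 3/3
(2,3)P 2/2
(3,1)P 1/2
(4,0)Q 2/2
(4,1)Q 2/3
(5,0)Q 2/2
(5,1)Q 3/3
(5,2)Q 1/1
The smallest same-type fraction is 1/2 at (3,1), which reduces to 1/2. Any threshold above that leaves this agent unsatisfied.

1/2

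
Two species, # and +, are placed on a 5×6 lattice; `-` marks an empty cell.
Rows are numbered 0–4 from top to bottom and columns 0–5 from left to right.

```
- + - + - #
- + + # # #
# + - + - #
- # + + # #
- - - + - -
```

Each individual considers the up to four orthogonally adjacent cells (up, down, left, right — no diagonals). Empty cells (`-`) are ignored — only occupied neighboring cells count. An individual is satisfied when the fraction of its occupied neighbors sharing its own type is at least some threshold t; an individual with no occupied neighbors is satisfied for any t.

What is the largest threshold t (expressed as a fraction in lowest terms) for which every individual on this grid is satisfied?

0/1

Row 0: (0,1)+ 1/1 · (0,3)+ 0/1 · (0,5)# 1/1
Row 1: (1,1)+ 3/3 · (1,2)+ 1/2 · (1,3)# 1/4 · (1,4)# 2/2 · (1,5)# 3/3
Row 2: (2,0)# 0/1 · (2,1)+ 1/3 · (2,3)+ 1/2 · (2,5)# 2/2
Row 3: (3,1)# 0/2 · (3,2)+ 1/2 · (3,3)+ 3/4 · (3,4)# 1/2 · (3,5)# 2/2
Row 4: (4,3)+ 1/1
The smallest same-type fraction is 0/1 at (0,3), which reduces to 0/1. Any threshold above that leaves this individual unsatisfied.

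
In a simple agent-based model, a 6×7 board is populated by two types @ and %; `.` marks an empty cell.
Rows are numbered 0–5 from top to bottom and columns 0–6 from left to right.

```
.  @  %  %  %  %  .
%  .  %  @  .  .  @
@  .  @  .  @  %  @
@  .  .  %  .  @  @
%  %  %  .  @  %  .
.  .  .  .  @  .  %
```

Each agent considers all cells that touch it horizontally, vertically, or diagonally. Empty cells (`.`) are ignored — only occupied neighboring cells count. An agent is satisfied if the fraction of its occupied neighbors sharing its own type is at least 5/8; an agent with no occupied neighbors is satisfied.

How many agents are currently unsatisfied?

Row 0: (0,1)@ 0/3 not · (0,2)% 2/4 not · (0,3)% 3/4 satisfied · (0,4)% 2/3 satisfied · (0,5)% 1/2 not
Row 1: (1,0)% 0/2 not · (1,2)% 2/5 not · (1,3)@ 2/6 not · (1,6)@ 1/3 not
Row 2: (2,0)@ 1/2 not · (2,2)@ 1/3 not · (2,4)@ 2/4 not · (2,5)% 0/5 not · (2,6)@ 3/4 satisfied
Row 3: (3,0)@ 1/3 not · (3,3)% 1/4 not · (3,5)@ 4/6 satisfied · (3,6)@ 2/4 not
Row 4: (4,0)% 1/2 not · (4,1)% 2/3 satisfied · (4,2)% 2/2 satisfied · (4,4)@ 2/4 not · (4,5)% 1/5 not
Row 5: (5,4)@ 1/2 not · (5,6)% 1/1 satisfied
Unsatisfied: (0,1), (0,2), (0,5), (1,0), (1,2), (1,3), (1,6), (2,0), (2,2), (2,4), (2,5), (3,0), (3,3), (3,6), (4,0), (4,4), (4,5), (5,4) — 18 in total.

18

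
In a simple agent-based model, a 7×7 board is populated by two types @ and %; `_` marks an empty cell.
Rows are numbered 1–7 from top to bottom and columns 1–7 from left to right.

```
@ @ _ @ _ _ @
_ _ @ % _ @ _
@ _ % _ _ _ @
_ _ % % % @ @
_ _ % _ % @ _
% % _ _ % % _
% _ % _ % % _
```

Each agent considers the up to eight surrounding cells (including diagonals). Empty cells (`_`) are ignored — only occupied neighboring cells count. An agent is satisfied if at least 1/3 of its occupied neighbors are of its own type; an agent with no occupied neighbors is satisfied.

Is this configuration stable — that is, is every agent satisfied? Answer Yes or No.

(1,1)@ 1/1 ✓
(1,2)@ 2/2 ✓
(1,4)@ 1/2 ✓
(1,7)@ 1/1 ✓
(2,3)@ 2/4 ✓
(2,4)% 1/3 ✓
(2,6)@ 2/2 ✓
(3,1)@ 0/0 ✓
(3,3)% 3/4 ✓
(3,7)@ 3/3 ✓
(4,3)% 3/3 ✓
(4,4)% 5/5 ✓
(4,5)% 2/4 ✓
(4,6)@ 3/5 ✓
(4,7)@ 3/3 ✓
(5,3)% 3/3 ✓
(5,5)% 4/6 ✓
(5,6)@ 2/6 ✓
(6,1)% 2/2 ✓
(6,2)% 4/4 ✓
(6,5)% 4/5 ✓
(6,6)% 4/5 ✓
(7,1)% 2/2 ✓
(7,3)% 1/1 ✓
(7,5)% 3/3 ✓
(7,6)% 3/3 ✓
All meet the threshold, so the configuration is stable.

Yes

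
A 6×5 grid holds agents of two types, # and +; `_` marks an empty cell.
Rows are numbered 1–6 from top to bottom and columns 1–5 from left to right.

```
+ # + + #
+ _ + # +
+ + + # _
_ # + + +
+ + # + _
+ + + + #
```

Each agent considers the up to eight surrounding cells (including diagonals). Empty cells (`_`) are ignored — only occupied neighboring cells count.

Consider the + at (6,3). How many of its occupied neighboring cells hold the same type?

4

Occupied neighbors of (6,3): (5,2)=+, (5,3)=#, (5,4)=+, (6,2)=+, (6,4)=+.
Same type (+): 4 of 5.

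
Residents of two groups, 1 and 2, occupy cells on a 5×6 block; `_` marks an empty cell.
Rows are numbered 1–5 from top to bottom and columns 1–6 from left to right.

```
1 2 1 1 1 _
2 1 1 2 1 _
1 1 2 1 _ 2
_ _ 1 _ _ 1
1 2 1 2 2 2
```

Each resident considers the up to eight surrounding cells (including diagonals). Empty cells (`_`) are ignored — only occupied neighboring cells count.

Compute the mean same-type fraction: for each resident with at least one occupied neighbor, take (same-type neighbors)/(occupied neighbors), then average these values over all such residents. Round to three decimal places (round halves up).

0.401

(1,1)1 1/3
(1,2)2 1/5
(1,3)1 3/5
(1,4)1 4/5
(1,5)1 2/3
(2,1)2 1/5
(2,2)1 5/8
(2,3)1 5/8
(2,4)2 1/7
(2,5)1 3/5
(3,1)1 2/3
(3,2)1 4/6
(3,3)2 1/6
(3,4)1 3/5
(3,6)2 0/2
(4,3)1 3/6
(4,6)1 0/3
(5,1)1 0/1
(5,2)2 0/3
(5,3)1 1/3
(5,4)2 1/3
(5,5)2 2/3
(5,6)2 1/2
Sum over 23 residents: 1/3 + 1/5 + 3/5 + 4/5 + 2/3 + 1/5 + 5/8 + 5/8 + 1/7 + 3/5 + 2/3 + 4/6 + 1/6 + 3/5 + 0/2 + 3/6 + 0/3 + 0/1 + 0/3 + 1/3 + 1/3 + 2/3 + 1/2 = 775/84; mean = 775/84 ÷ 23 = 775/1932 = 0.401138… → 0.401.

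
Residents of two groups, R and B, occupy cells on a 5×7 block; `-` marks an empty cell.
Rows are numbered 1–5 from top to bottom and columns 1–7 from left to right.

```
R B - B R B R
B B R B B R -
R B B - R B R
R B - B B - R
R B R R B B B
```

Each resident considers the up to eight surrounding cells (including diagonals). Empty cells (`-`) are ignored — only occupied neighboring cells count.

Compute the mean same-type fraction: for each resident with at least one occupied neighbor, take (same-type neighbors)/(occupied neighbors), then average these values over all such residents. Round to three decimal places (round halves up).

0.429

Row 1: (1,1)R 0/3 · (1,2)B 2/4 · (1,4)B 2/4 · (1,5)R 1/5 · (1,6)B 1/4 · (1,7)R 1/2
Row 2: (2,1)B 3/5 · (2,2)B 4/7 · (2,3)R 0/6 · (2,4)B 3/6 · (2,5)B 4/7 · (2,6)R 4/7
Row 3: (3,1)R 1/5 · (3,2)B 4/7 · (3,3)B 5/6 · (3,5)R 1/6 · (3,6)B 2/6 · (3,7)R 2/3
Row 4: (4,1)R 2/5 · (4,2)B 3/7 · (4,4)B 3/6 · (4,5)B 4/6 · (4,7)R 1/4
Row 5: (5,1)R 1/3 · (5,2)B 1/4 · (5,3)R 1/4 · (5,4)R 1/4 · (5,5)B 3/4 · (5,6)B 3/4 · (5,7)B 1/2
Sum over 30 residents: 0/3 + 2/4 + 2/4 + 1/5 + 1/4 + 1/2 + 3/5 + 4/7 + 0/6 + 3/6 + 4/7 + 4/7 + 1/5 + 4/7 + 5/6 + 1/6 + 2/6 + 2/3 + 2/5 + 3/7 + 3/6 + 4/6 + 1/4 + 1/3 + 1/4 + 1/4 + 1/4 + 3/4 + 3/4 + 1/2 = 1801/140; mean = 1801/140 ÷ 30 = 1801/4200 = 0.428809… → 0.429.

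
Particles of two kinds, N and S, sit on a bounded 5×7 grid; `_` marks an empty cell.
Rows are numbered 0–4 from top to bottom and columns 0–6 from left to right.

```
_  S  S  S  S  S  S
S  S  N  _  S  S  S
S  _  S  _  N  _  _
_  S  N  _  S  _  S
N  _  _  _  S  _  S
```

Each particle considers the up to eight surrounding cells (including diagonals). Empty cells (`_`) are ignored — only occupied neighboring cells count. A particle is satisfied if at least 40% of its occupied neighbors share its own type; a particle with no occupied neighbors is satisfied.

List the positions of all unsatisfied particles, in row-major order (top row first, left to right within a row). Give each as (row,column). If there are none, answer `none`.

(1,2), (2,4), (3,2), (4,0)

(0,1)S 3/4 ✓
(0,2)S 3/4 ✓
(0,3)S 3/4 ✓
(0,4)S 4/4 ✓
(0,5)S 5/5 ✓
(0,6)S 3/3 ✓
(1,0)S 3/3 ✓
(1,1)S 5/6 ✓
(1,2)N 0/5 ✗
(1,4)S 4/5 ✓
(1,5)S 5/6 ✓
(1,6)S 3/3 ✓
(2,0)S 3/3 ✓
(2,2)S 2/4 ✓
(2,4)N 0/3 ✗
(3,1)S 2/4 ✓
(3,2)N 0/2 ✗
(3,4)S 1/2 ✓
(3,6)S 1/1 ✓
(4,0)N 0/1 ✗
(4,4)S 1/1 ✓
(4,6)S 1/1 ✓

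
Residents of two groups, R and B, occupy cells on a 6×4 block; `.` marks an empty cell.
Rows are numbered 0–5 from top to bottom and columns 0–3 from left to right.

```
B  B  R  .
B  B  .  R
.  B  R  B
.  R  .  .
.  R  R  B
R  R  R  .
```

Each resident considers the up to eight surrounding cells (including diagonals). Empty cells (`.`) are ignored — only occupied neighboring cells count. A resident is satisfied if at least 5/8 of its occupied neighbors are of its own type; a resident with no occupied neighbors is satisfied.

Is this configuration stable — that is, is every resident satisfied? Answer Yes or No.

Row 0: (0,0)B 3/3 ✓ · (0,1)B 3/4 ✓ · (0,2)R 1/3 ✗
Row 1: (1,0)B 4/4 ✓ · (1,1)B 4/6 ✓ · (1,3)R 2/3 ✓
Row 2: (2,1)B 2/4 ✗ · (2,2)R 2/5 ✗ · (2,3)B 0/2 ✗
Row 3: (3,1)R 3/4 ✓
Row 4: (4,1)R 5/5 ✓ · (4,2)R 4/5 ✓ · (4,3)B 0/2 ✗
Row 5: (5,0)R 2/2 ✓ · (5,1)R 4/4 ✓ · (5,2)R 3/4 ✓
For instance (0,2) has only 1/3 same-type neighbors, below 5/8.

No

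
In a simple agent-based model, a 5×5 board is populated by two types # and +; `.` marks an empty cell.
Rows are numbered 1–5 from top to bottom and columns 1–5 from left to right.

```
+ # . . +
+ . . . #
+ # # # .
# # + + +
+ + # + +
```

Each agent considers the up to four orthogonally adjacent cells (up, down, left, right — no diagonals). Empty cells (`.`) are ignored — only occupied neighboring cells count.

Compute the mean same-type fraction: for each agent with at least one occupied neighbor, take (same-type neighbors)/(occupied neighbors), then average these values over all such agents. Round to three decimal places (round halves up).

(1,1)+ 1/2
(1,2)# 0/1
(1,5)+ 0/1
(2,1)+ 2/2
(2,5)# 0/1
(3,1)+ 1/3
(3,2)# 2/3
(3,3)# 2/3
(3,4)# 1/2
(4,1)# 1/3
(4,2)# 2/4
(4,3)+ 1/4
(4,4)+ 3/4
(4,5)+ 2/2
(5,1)+ 1/2
(5,2)+ 1/3
(5,3)# 0/3
(5,4)+ 2/3
(5,5)+ 2/2
Sum over 19 agents: 1/2 + 0/1 + 0/1 + 2/2 + 0/1 + 1/3 + 2/3 + 2/3 + 1/2 + 1/3 + 2/4 + 1/4 + 3/4 + 2/2 + 1/2 + 1/3 + 0/3 + 2/3 + 2/2 = 9; mean = 9 ÷ 19 = 9/19 = 0.473684… → 0.474.

0.474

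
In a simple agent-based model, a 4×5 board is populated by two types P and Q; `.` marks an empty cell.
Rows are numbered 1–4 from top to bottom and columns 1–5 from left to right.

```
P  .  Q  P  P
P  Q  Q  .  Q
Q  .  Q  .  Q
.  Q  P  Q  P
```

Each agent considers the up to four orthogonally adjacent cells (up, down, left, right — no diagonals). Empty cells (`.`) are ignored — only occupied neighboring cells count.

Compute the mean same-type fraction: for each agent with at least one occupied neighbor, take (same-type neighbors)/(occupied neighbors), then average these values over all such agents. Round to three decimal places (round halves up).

0.389

Row 1: (1,1)P 1/1 · (1,3)Q 1/2 · (1,4)P 1/2 · (1,5)P 1/2
Row 2: (2,1)P 1/3 · (2,2)Q 1/2 · (2,3)Q 3/3 · (2,5)Q 1/2
Row 3: (3,1)Q 0/1 · (3,3)Q 1/2 · (3,5)Q 1/2
Row 4: (4,2)Q 0/1 · (4,3)P 0/3 · (4,4)Q 0/2 · (4,5)P 0/2
Sum over 15 agents: 1/1 + 1/2 + 1/2 + 1/2 + 1/3 + 1/2 + 3/3 + 1/2 + 0/1 + 1/2 + 1/2 + 0/1 + 0/3 + 0/2 + 0/2 = 35/6; mean = 35/6 ÷ 15 = 7/18 = 0.388888… → 0.389.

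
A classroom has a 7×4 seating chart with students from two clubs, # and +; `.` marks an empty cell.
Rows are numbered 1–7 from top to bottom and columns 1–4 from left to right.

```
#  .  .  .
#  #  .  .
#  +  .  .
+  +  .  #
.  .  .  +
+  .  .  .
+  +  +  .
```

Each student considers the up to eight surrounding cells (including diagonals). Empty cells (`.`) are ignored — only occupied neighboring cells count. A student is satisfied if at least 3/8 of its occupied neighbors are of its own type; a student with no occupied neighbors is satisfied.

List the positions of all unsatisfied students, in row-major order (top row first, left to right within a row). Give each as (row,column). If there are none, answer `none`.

Row 1: (1,1)# 2/2 ✓
Row 2: (2,1)# 3/4 ✓ · (2,2)# 3/4 ✓
Row 3: (3,1)# 2/5 ✓ · (3,2)+ 2/5 ✓
Row 4: (4,1)+ 2/3 ✓ · (4,2)+ 2/3 ✓ · (4,4)# 0/1 ✗
Row 5: (5,4)+ 0/1 ✗
Row 6: (6,1)+ 2/2 ✓
Row 7: (7,1)+ 2/2 ✓ · (7,2)+ 3/3 ✓ · (7,3)+ 1/1 ✓

(4,4), (5,4)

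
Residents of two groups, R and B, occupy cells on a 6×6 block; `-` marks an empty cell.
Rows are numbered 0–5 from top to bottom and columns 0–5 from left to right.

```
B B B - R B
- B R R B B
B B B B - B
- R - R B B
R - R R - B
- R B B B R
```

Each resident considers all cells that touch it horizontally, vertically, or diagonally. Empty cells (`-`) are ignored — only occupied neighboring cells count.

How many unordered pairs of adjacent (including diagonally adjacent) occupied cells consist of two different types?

Scan each occupied cell's neighbors to the right and below (and the two forward diagonals) so each pair is counted once.
From row 0: 6 unlike of 14 pairs (running 6/14).
From row 1: 7 unlike of 15 pairs (running 13/29).
From row 2: 5 unlike of 11 pairs (running 18/40).
From row 3: 2 unlike of 9 pairs (running 20/49).
From row 4: 6 unlike of 10 pairs (running 26/59).
From row 5: 2 unlike of 4 pairs (running 28/63).
Total adjacent occupied pairs: 63; unlike-type pairs: 28.

28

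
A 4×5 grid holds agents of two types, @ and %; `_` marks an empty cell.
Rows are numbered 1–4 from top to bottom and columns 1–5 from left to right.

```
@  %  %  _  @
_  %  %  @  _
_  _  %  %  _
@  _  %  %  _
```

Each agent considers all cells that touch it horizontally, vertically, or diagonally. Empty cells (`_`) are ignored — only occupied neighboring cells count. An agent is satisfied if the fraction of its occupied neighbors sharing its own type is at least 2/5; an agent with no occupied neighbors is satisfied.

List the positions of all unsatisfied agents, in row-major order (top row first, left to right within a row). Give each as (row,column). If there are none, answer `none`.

Row 1: (1,1)@ 0/2 ✗ · (1,2)% 3/4 ✓ · (1,3)% 3/4 ✓ · (1,5)@ 1/1 ✓
Row 2: (2,2)% 4/5 ✓ · (2,3)% 5/6 ✓ · (2,4)@ 1/5 ✗
Row 3: (3,3)% 5/6 ✓ · (3,4)% 4/5 ✓
Row 4: (4,1)@ 0/0 ✓ · (4,3)% 3/3 ✓ · (4,4)% 3/3 ✓

(1,1), (2,4)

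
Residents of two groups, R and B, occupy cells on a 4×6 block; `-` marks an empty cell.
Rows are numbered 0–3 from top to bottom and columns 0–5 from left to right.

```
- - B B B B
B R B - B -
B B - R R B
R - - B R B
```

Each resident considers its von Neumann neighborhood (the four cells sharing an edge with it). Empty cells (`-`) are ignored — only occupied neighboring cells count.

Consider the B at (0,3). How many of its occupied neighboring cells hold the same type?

Occupied neighbors of (0,3): (0,2)=B, (0,4)=B.
Same type (B): 2 of 2.

2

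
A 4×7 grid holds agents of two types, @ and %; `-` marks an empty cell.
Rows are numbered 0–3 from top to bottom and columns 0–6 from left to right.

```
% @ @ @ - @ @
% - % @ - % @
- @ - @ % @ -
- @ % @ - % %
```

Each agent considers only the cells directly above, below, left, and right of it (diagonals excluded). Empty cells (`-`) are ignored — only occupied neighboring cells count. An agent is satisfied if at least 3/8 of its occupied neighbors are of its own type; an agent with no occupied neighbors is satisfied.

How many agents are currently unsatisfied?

5

Row 0: (0,0)% 1/2 ok · (0,1)@ 1/2 ok · (0,2)@ 2/3 ok · (0,3)@ 2/2 ok · (0,5)@ 1/2 ok · (0,6)@ 2/2 ok
Row 1: (1,0)% 1/1 ok · (1,2)% 0/2 unhappy · (1,3)@ 2/3 ok · (1,5)% 0/3 unhappy · (1,6)@ 1/2 ok
Row 2: (2,1)@ 1/1 ok · (2,3)@ 2/3 ok · (2,4)% 0/2 unhappy · (2,5)@ 0/3 unhappy
Row 3: (3,1)@ 1/2 ok · (3,2)% 0/2 unhappy · (3,3)@ 1/2 ok · (3,5)% 1/2 ok · (3,6)% 1/1 ok
Unsatisfied: (1,2), (1,5), (2,4), (2,5), (3,2) — 5 in total.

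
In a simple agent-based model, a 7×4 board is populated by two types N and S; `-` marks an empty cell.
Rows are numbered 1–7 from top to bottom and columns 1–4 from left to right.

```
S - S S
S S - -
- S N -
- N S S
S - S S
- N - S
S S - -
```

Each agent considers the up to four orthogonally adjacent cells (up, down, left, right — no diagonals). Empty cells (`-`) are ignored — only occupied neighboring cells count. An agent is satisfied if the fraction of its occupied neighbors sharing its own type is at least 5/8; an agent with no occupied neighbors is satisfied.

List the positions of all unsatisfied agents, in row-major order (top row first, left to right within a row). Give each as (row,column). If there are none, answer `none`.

(3,2), (3,3), (4,2), (4,3), (6,2), (7,2)

(1,1)S 1/1 satisfied
(1,3)S 1/1 satisfied
(1,4)S 1/1 satisfied
(2,1)S 2/2 satisfied
(2,2)S 2/2 satisfied
(3,2)S 1/3 not
(3,3)N 0/2 not
(4,2)N 0/2 not
(4,3)S 2/4 not
(4,4)S 2/2 satisfied
(5,1)S 0/0 satisfied
(5,3)S 2/2 satisfied
(5,4)S 3/3 satisfied
(6,2)N 0/1 not
(6,4)S 1/1 satisfied
(7,1)S 1/1 satisfied
(7,2)S 1/2 not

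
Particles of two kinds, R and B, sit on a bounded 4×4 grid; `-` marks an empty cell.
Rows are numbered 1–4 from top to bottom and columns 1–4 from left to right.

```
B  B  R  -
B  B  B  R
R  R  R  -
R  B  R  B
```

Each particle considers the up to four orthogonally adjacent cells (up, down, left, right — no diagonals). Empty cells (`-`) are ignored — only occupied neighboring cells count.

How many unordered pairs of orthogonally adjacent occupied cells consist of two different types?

Scan each occupied cell's neighbors to the right and below so each pair is counted once.
From row 1: 2 unlike of 5 pairs (running 2/5).
From row 2: 4 unlike of 6 pairs (running 6/11).
From row 3: 1 unlike of 5 pairs (running 7/16).
From row 4: 3 unlike of 3 pairs (running 10/19).
Total adjacent occupied pairs: 19; unlike-type pairs: 10.

10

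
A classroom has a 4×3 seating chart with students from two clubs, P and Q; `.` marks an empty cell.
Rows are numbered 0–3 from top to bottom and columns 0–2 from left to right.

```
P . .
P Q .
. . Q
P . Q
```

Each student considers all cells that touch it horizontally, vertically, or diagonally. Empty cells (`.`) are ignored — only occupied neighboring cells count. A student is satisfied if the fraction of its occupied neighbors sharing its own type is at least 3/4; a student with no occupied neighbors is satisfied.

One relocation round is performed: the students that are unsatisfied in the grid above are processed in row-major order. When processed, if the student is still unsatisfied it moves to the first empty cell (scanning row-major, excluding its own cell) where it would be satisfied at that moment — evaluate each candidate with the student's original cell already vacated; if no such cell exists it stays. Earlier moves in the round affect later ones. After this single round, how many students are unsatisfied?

Initially unsatisfied (in order): (0,0), (1,0), (1,1).
  (0,0): no empty cell satisfies it; stays.
  (1,0): no empty cell satisfies it; stays.
  (1,1) → (0,2).
Resulting grid:
P . Q
P . .
. . Q
P . Q
All satisfied now.

0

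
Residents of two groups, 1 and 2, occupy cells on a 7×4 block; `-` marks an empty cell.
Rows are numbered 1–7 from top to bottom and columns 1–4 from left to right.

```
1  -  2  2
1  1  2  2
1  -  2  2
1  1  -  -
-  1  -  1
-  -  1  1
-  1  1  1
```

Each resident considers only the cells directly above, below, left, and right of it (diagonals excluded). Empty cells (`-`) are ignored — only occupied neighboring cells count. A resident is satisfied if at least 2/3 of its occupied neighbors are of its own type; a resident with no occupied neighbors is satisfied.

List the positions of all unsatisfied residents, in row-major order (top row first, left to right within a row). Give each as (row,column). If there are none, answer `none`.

(1,1)1 1/1 satisfied
(1,3)2 2/2 satisfied
(1,4)2 2/2 satisfied
(2,1)1 3/3 satisfied
(2,2)1 1/2 not
(2,3)2 3/4 satisfied
(2,4)2 3/3 satisfied
(3,1)1 2/2 satisfied
(3,3)2 2/2 satisfied
(3,4)2 2/2 satisfied
(4,1)1 2/2 satisfied
(4,2)1 2/2 satisfied
(5,2)1 1/1 satisfied
(5,4)1 1/1 satisfied
(6,3)1 2/2 satisfied
(6,4)1 3/3 satisfied
(7,2)1 1/1 satisfied
(7,3)1 3/3 satisfied
(7,4)1 2/2 satisfied

(2,2)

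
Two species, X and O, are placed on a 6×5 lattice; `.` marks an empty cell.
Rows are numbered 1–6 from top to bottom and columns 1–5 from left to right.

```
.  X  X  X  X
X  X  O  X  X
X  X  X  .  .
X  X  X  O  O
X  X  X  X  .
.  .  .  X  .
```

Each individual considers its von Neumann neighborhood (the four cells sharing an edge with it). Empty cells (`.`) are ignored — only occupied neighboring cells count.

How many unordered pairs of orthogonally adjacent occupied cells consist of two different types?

6

Scan each occupied cell's neighbors to the right and below so each pair is counted once.
Row 1: X(1,2)–X(1,3)= X(1,2)–X(2,2)= X(1,3)–X(1,4)= X(1,3)–O(2,3)≠ X(1,4)–X(1,5)= X(1,4)–X(2,4)= X(1,5)–X(2,5)=  → 1/7 unlike.
Row 2: X(2,1)–X(2,2)= X(2,1)–X(3,1)= X(2,2)–O(2,3)≠ X(2,2)–X(3,2)= O(2,3)–X(2,4)≠ O(2,3)–X(3,3)≠ X(2,4)–X(2,5)=  → 3/7 unlike.
Row 3: X(3,1)–X(3,2)= X(3,1)–X(4,1)= X(3,2)–X(3,3)= X(3,2)–X(4,2)= X(3,3)–X(4,3)=  → 0/5 unlike.
Row 4: X(4,1)–X(4,2)= X(4,1)–X(5,1)= X(4,2)–X(4,3)= X(4,2)–X(5,2)= X(4,3)–O(4,4)≠ X(4,3)–X(5,3)= O(4,4)–O(4,5)= O(4,4)–X(5,4)≠  → 2/8 unlike.
Row 5: X(5,1)–X(5,2)= X(5,2)–X(5,3)= X(5,3)–X(5,4)= X(5,4)–X(6,4)=  → 0/4 unlike.
Total adjacent occupied pairs: 31; unlike-type pairs: 6.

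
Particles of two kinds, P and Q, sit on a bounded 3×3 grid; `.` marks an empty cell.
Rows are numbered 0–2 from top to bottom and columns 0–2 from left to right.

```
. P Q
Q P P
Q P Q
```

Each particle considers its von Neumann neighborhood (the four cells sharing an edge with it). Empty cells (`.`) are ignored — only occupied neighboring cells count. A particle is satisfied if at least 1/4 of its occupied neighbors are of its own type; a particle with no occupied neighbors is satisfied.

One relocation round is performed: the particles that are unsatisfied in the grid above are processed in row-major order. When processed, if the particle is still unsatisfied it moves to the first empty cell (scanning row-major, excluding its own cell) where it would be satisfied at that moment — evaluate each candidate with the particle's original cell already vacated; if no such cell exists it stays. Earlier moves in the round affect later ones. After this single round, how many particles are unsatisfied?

1

Initially unsatisfied (in order): (0,2), (2,2).
  (0,2) → (0,0).
  (2,2): no empty cell satisfies it; stays.
Resulting grid:
Q P .
Q P P
Q P Q
Unsatisfied now: (2,2).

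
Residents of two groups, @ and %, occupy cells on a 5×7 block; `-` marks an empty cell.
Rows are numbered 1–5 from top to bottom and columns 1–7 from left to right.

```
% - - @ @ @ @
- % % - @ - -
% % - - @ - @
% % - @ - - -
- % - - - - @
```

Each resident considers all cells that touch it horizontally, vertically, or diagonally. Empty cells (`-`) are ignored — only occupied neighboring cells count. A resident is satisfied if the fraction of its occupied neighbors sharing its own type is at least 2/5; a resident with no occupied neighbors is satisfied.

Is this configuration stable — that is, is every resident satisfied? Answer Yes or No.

(1,1)% 1/1 ok
(1,4)@ 2/3 ok
(1,5)@ 3/3 ok
(1,6)@ 3/3 ok
(1,7)@ 1/1 ok
(2,2)% 4/4 ok
(2,3)% 2/3 ok
(2,5)@ 4/4 ok
(3,1)% 4/4 ok
(3,2)% 5/5 ok
(3,5)@ 2/2 ok
(3,7)@ 0/0 ok
(4,1)% 4/4 ok
(4,2)% 4/4 ok
(4,4)@ 1/1 ok
(5,2)% 2/2 ok
(5,7)@ 0/0 ok
All meet the threshold, so the configuration is stable.

Yes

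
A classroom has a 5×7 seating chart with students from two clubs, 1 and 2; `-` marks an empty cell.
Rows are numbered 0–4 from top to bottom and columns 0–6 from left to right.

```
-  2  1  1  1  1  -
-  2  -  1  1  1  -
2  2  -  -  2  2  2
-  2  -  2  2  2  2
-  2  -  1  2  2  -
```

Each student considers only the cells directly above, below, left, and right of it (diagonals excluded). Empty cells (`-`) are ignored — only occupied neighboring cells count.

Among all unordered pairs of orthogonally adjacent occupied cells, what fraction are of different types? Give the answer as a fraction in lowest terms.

Scan each occupied cell's neighbors to the right and below so each pair is counted once.
From row 0: 1 unlike of 8 pairs (running 1/8).
From row 1: 2 unlike of 5 pairs (running 3/13).
From row 2: 0 unlike of 7 pairs (running 3/20).
From row 3: 1 unlike of 7 pairs (running 4/27).
From row 4: 1 unlike of 2 pairs (running 5/29).
Total adjacent occupied pairs: 29; unlike-type pairs: 5.
5/29 is already in lowest terms.

5/29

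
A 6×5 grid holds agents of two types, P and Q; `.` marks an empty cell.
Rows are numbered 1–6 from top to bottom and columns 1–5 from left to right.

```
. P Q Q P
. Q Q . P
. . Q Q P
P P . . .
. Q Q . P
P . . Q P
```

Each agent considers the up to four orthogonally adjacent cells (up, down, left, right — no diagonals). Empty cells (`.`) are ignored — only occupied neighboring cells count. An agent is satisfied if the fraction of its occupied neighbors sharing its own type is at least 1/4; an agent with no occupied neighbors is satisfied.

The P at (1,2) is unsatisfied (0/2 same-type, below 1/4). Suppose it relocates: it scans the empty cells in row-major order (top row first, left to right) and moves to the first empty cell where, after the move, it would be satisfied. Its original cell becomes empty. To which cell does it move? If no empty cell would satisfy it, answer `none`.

Vacating (1,2). Empty cells in order:
  (1,1): 0/0 same-type → satisfied — stop here.

(1,1)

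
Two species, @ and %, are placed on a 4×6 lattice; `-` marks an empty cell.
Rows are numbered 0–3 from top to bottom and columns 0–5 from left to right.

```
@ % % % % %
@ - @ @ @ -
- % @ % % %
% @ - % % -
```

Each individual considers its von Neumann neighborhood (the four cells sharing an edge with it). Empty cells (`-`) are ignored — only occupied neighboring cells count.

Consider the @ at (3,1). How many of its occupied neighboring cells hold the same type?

Occupied neighbors of (3,1): (2,1)=%, (3,0)=%.
Same type (@): 0 of 2.

0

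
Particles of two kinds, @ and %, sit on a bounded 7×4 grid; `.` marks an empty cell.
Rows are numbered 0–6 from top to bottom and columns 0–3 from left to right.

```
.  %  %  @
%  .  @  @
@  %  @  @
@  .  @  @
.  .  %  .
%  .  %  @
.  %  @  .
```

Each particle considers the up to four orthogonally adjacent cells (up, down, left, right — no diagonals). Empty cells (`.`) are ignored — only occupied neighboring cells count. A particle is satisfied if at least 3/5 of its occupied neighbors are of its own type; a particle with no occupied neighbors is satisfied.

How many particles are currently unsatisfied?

10

Row 0: (0,1)% 1/1 satisfied · (0,2)% 1/3 not · (0,3)@ 1/2 not
Row 1: (1,0)% 0/1 not · (1,2)@ 2/3 satisfied · (1,3)@ 3/3 satisfied
Row 2: (2,0)@ 1/3 not · (2,1)% 0/2 not · (2,2)@ 3/4 satisfied · (2,3)@ 3/3 satisfied
Row 3: (3,0)@ 1/1 satisfied · (3,2)@ 2/3 satisfied · (3,3)@ 2/2 satisfied
Row 4: (4,2)% 1/2 not
Row 5: (5,0)% 0/0 satisfied · (5,2)% 1/3 not · (5,3)@ 0/1 not
Row 6: (6,1)% 0/1 not · (6,2)@ 0/2 not
Unsatisfied: (0,2), (0,3), (1,0), (2,0), (2,1), (4,2), (5,2), (5,3), (6,1), (6,2) — 10 in total.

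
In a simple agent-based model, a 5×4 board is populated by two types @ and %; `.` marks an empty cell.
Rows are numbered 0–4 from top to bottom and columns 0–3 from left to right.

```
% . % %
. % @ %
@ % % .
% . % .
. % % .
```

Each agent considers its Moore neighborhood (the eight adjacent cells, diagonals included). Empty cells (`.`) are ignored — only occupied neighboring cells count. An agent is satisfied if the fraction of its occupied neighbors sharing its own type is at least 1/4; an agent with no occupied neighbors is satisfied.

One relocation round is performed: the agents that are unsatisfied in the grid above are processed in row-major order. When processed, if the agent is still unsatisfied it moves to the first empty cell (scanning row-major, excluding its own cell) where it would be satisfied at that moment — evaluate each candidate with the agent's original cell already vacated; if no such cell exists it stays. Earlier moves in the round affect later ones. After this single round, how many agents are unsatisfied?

Initially unsatisfied (in order): (1,2), (2,0).
  (1,2) → (1,0).
  (2,0): now satisfied by earlier moves; stays.
Resulting grid:
% . % %
@ % . %
@ % % .
% . % .
. % % .
All satisfied now.

0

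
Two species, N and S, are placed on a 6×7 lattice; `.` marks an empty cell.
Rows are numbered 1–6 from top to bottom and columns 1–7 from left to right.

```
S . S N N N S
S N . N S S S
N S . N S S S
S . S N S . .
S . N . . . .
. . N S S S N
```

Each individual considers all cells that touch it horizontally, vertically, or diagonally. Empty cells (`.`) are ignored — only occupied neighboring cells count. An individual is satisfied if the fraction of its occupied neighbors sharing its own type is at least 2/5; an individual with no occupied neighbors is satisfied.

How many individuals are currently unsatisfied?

9

(1,1)S 1/2 ok
(1,3)S 0/3 unhappy
(1,4)N 2/4 ok
(1,5)N 3/5 ok
(1,6)N 1/5 unhappy
(1,7)S 2/3 ok
(2,1)S 2/4 ok
(2,2)N 1/5 unhappy
(2,4)N 3/6 ok
(2,5)S 3/8 unhappy
(2,6)S 6/8 ok
(2,7)S 4/5 ok
(3,1)N 1/4 unhappy
(3,2)S 3/5 ok
(3,4)N 2/6 unhappy
(3,5)S 4/7 ok
(3,6)S 6/6 ok
(3,7)S 3/3 ok
(4,1)S 2/3 ok
(4,3)S 1/4 unhappy
(4,4)N 2/5 ok
(4,5)S 2/4 ok
(5,1)S 1/1 ok
(5,3)N 2/4 ok
(6,3)N 1/2 ok
(6,4)S 1/3 unhappy
(6,5)S 2/2 ok
(6,6)S 1/2 ok
(6,7)N 0/1 unhappy
Unsatisfied: (1,3), (1,6), (2,2), (2,5), (3,1), (3,4), (4,3), (6,4), (6,7) — 9 in total.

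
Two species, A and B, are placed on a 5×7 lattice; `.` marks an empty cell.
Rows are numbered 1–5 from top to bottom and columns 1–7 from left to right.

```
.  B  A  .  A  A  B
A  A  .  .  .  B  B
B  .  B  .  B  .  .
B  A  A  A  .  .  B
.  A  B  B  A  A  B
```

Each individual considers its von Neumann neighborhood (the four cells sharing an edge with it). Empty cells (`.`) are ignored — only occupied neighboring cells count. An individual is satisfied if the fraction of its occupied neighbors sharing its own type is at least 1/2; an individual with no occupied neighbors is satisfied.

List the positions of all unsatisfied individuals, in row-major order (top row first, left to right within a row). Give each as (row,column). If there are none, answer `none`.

(1,2), (1,3), (1,6), (3,3), (5,3), (5,4)

(1,2)B 0/2 ✗
(1,3)A 0/1 ✗
(1,5)A 1/1 ✓
(1,6)A 1/3 ✗
(1,7)B 1/2 ✓
(2,1)A 1/2 ✓
(2,2)A 1/2 ✓
(2,6)B 1/2 ✓
(2,7)B 2/2 ✓
(3,1)B 1/2 ✓
(3,3)B 0/1 ✗
(3,5)B 0/0 ✓
(4,1)B 1/2 ✓
(4,2)A 2/3 ✓
(4,3)A 2/4 ✓
(4,4)A 1/2 ✓
(4,7)B 1/1 ✓
(5,2)A 1/2 ✓
(5,3)B 1/3 ✗
(5,4)B 1/3 ✗
(5,5)A 1/2 ✓
(5,6)A 1/2 ✓
(5,7)B 1/2 ✓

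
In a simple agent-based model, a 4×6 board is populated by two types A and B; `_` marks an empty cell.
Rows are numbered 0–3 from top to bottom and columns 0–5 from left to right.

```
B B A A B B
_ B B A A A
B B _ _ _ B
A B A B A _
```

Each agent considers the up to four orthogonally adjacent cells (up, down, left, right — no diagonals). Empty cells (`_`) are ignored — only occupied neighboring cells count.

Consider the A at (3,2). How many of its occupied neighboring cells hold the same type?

0

Occupied neighbors of (3,2): (3,1)=B, (3,3)=B.
Same type (A): 0 of 2.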